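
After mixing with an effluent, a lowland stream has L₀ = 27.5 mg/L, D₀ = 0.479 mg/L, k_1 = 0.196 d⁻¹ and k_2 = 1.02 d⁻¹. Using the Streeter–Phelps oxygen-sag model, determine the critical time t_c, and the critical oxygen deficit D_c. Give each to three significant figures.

At the critical point dD/dt = 0, so k_1 L₀ e^(−k_1 t) = k_2 D. Substituting D(t) from the Streeter–Phelps equation and solving for t gives
t_c = ln[(k_2/k_1)(1 − D₀(k_2−k_1)/(k_1 L₀))] / (k_2−k_1).
Here k_2−k_1 = 0.8240 d⁻¹ and 1 − D₀(k_2−k_1)/(k_1 L₀) = 1 − 0.479×0.8240/(0.196×27.5) = 0.9268, so
t_c = ln(5.204 × 0.9268) / 0.8240 = 1.573 / 0.8240 = 1.909 d.
D_c = (k_1/k_2) L₀ e^(−k_1 t_c) = (0.196/1.02) × 27.5 × e^(−0.196×1.909) = 0.1922 × 27.5 × 0.6878 = 3.635 mg/L.

t_c ≈ 1.91 d; D_c ≈ 3.63 mg/L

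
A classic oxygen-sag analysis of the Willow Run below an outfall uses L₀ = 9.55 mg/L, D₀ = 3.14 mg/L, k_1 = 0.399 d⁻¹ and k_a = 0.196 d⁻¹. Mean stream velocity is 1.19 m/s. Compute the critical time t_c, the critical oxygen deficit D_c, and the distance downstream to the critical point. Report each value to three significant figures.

With k_a/k_1 = 0.4912 and 1 − D₀(k_a−k_1)/(k_1 L₀) = 1.167,
t_c = ln(0.4912 × 1.167) / (0.196 − 0.399) = ln(0.5734) / -0.2030 = -0.5562/-0.2030 = 2.740 d.
D_c = (k_1/k_a) L₀ e^(−k_1 t_c) = (0.399/0.196) × 9.55 × e^(−0.399×2.740) = 2.036 × 9.55 × 0.3352 = 6.516 mg/L.
x_c = v t_c = 1.19 m/s × 2.740 d × 86400 s/d = 281700 m ≈ 282 km.

t_c ≈ 2.74 d; D_c ≈ 6.52 mg/L; x_c ≈ 282 km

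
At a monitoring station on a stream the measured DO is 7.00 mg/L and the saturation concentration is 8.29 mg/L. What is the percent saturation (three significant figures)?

% saturation = C/C_s × 100 = 7.00/8.29 × 100 = 84.4 %.

84.4 % saturation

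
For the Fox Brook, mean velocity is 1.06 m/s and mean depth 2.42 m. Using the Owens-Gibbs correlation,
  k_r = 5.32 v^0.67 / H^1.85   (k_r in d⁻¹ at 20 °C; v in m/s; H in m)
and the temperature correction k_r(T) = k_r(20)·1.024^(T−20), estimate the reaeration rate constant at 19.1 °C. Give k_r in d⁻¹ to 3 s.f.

k_r ≈ 1.06 d⁻¹

k_r(20) = 5.32 × 1.06^0.67 / 2.42^1.85 = 5.32 × 1.040 / 5.129 = 1.078 d⁻¹.
k_r(19.1) = 1.078 × 1.024^(19.1−20) = 1.078 × 0.9789 = 1.056 d⁻¹.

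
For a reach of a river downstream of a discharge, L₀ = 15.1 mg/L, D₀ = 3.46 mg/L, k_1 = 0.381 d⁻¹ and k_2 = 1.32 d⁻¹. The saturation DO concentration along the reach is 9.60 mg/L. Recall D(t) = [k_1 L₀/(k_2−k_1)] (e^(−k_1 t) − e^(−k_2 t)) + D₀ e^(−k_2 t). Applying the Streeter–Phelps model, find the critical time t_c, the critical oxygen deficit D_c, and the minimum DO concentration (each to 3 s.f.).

t_c ≈ 0.437 d; D_c ≈ 3.69 mg/L; min DO ≈ 5.91 mg/L

With k_2/k_1 = 3.465 and 1 − D₀(k_2−k_1)/(k_1 L₀) = 0.4353,
t_c = ln(3.465 × 0.4353) / (1.32 − 0.381) = ln(1.508) / 0.9390 = 0.4108/0.9390 = 0.4375 d.
D_c = (k_1/k_2) L₀ e^(−k_1 t_c) = (0.381/1.32) × 15.1 × e^(−0.381×0.4375) = 0.2886 × 15.1 × 0.8465 = 3.689 mg/L.
Minimum DO = C_s − D_c = 9.60 − 3.689 = 5.911 mg/L.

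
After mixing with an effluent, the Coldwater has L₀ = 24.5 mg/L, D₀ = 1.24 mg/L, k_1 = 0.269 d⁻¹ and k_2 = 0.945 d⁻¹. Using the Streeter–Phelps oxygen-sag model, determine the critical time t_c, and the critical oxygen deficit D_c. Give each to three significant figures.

At the critical point dD/dt = 0, so k_1 L₀ e^(−k_1 t) = k_2 D. Substituting D(t) from the Streeter–Phelps equation and solving for t gives
t_c = ln[(k_2/k_1)(1 − D₀(k_2−k_1)/(k_1 L₀))] / (k_2−k_1).
Here k_2−k_1 = 0.6760 d⁻¹ and 1 − D₀(k_2−k_1)/(k_1 L₀) = 1 − 1.24×0.6760/(0.269×24.5) = 0.8728, so
t_c = ln(3.513 × 0.8728) / 0.6760 = 1.120 / 0.6760 = 1.657 d.
L(t_c) = L₀ e^(−k_1 t_c) = 24.5 × 0.6403 = 15.69 mg/L, and at the critical point k_2 D_c = k_1 L, so D_c = (0.269/0.945) × 15.69 = 4.465 mg/L.

t_c ≈ 1.66 d; D_c ≈ 4.47 mg/L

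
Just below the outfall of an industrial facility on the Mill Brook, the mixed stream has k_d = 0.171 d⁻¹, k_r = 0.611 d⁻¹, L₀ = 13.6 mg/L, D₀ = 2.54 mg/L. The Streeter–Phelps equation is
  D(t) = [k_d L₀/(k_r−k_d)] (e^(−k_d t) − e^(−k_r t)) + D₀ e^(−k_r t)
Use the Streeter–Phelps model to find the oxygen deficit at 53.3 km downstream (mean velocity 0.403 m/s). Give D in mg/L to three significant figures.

Travel time t = x/v = 53.3 km / (0.403 m/s) = 53300 m / 0.403 m/s = 132300 s = 1.531 d.
k_d L₀/(k_r−k_d) = 0.171×13.6/(0.611−0.171) = 2.326/0.4400 = 5.285 mg/L.
e^(−k_d t) = e^(−0.171×1.531) = 0.7697; e^(−k_r t) = e^(−0.611×1.531) = 0.3925.
D = 5.285 × (0.7697 − 0.3925) + 2.54 × 0.3925 = 1.994 + 0.9969 = 2.991 mg/L.

D ≈ 2.99 mg/L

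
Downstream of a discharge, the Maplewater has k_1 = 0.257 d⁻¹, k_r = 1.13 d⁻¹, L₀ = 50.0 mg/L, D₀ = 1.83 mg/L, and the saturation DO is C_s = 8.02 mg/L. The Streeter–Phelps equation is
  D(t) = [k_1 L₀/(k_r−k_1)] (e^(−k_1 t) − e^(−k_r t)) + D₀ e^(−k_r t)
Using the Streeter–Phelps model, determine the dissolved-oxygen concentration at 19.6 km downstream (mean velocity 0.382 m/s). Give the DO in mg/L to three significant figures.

Travel time t = x/v = 19.6 km / (0.382 m/s) = 19600 m / 0.382 m/s = 51310 s = 0.5939 d.
k_1 L₀/(k_r−k_1) = 0.257×50.0/(1.13−0.257) = 12.85/0.8730 = 14.72 mg/L.
e^(−k_1 t) = e^(−0.257×0.5939) = 0.8585; e^(−k_r t) = e^(−1.13×0.5939) = 0.5112.
D = 14.72 × (0.8585 − 0.5112) + 1.83 × 0.5112 = 5.112 + 0.9354 = 6.047 mg/L.
DO = C_s − D = 8.02 − 6.047 = 1.973 mg/L.

DO ≈ 1.97 mg/L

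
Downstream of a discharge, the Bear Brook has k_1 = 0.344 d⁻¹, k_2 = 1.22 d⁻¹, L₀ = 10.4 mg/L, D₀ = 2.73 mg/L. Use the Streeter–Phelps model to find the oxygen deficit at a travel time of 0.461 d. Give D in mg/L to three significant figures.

k_1 L₀/(k_2−k_1) = 0.344×10.4/(1.22−0.344) = 3.578/0.8760 = 4.084 mg/L.
e^(−k_1 t) = e^(−0.344×0.4610) = 0.8534; e^(−k_2 t) = e^(−1.22×0.4610) = 0.5698.
D = 4.084 × (0.8534 − 0.5698) + 2.73 × 0.5698 = 1.158 + 1.556 = 2.714 mg/L.

D ≈ 2.71 mg/L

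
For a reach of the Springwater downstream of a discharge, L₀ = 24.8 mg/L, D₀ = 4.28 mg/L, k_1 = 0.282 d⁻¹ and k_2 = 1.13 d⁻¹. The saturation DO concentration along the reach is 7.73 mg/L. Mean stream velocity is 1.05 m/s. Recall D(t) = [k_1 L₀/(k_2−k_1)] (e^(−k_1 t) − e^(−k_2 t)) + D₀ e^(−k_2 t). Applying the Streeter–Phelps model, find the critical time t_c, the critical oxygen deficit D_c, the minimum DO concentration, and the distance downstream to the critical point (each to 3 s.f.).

t_c ≈ 0.774 d; D_c ≈ 4.98 mg/L; min DO ≈ 2.75 mg/L; x_c ≈ 70.2 km

At the critical point dD/dt = 0, so k_1 L₀ e^(−k_1 t) = k_2 D. Substituting D(t) from the Streeter–Phelps equation and solving for t gives
t_c = ln[(k_2/k_1)(1 − D₀(k_2−k_1)/(k_1 L₀))] / (k_2−k_1).
Here k_2−k_1 = 0.8480 d⁻¹ and 1 − D₀(k_2−k_1)/(k_1 L₀) = 1 − 4.28×0.8480/(0.282×24.8) = 0.4810, so
t_c = ln(4.007 × 0.4810) / 0.8480 = 0.6562 / 0.8480 = 0.7739 d.
D_c = (k_1/k_2) L₀ e^(−k_1 t_c) = (0.282/1.13) × 24.8 × e^(−0.282×0.7739) = 0.2496 × 24.8 × 0.8039 = 4.976 mg/L.
Minimum DO = C_s − D_c = 7.73 − 4.976 = 2.754 mg/L.
x_c = v t_c = 1.05 m/s × 0.7739 d × 86400 s/d = 70210 m ≈ 70.2 km.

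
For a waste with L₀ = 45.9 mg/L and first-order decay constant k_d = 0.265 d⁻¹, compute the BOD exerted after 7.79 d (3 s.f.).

y_t = L₀(1 − e^(−k_d t)) = 45.9 × (1 − e^(−0.265×7.79))
= 45.9 × (1 − 0.1269) = 45.9 × 0.8731 = 40.08 mg/L.

y ≈ 40.1 mg/L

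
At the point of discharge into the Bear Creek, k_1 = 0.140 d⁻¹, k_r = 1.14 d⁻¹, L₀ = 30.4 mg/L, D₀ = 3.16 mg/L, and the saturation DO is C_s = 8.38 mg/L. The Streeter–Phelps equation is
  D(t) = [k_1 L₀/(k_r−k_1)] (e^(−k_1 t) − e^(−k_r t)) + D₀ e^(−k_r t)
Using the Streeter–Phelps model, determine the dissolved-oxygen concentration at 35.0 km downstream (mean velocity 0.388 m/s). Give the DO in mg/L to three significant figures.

Travel time t = x/v = 35.0 km / (0.388 m/s) = 35000 m / 0.388 m/s = 90210 s = 1.044 d.
k_1 L₀/(k_r−k_1) = 0.140×30.4/(1.14−0.140) = 4.256/1.000 = 4.256 mg/L.
e^(−k_1 t) = e^(−0.140×1.044) = 0.8640; e^(−k_r t) = e^(−1.14×1.044) = 0.3042.
D = 4.256 × (0.8640 − 0.3042) + 3.16 × 0.3042 = 2.383 + 0.9611 = 3.344 mg/L.
DO = C_s − D = 8.38 − 3.344 = 5.036 mg/L.

DO ≈ 5.04 mg/L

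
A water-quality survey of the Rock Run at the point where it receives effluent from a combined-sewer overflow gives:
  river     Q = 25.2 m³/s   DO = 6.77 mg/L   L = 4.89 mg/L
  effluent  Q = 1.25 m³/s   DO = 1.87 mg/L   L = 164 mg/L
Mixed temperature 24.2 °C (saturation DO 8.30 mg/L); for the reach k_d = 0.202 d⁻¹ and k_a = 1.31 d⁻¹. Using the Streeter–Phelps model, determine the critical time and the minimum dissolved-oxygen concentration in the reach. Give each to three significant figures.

Mixed DO = (25.2×6.77 + 1.25×1.87)/(25.2+1.25) = 172.9/26.45 = 6.538 mg/L.
Mixed L₀ = (25.2×4.89 + 1.25×164)/(26.45) = 328.2/26.45 = 12.41 mg/L.
Initial deficit D₀ = C_s − DO₀ = 8.30 − 6.538 = 1.762 mg/L.
t_c = (1/1.108) ln[(1.31/0.202)(1 − 1.762×1.108/(0.202×12.41))] = 0.9025 × ln(1.436) = 0.3263 d.
D_c = (0.202/1.31) × 12.41 × e^(−0.202×0.3263) = 0.1542 × 12.41 × 0.9362 = 1.791 mg/L.
Minimum DO = 8.30 − 1.791 = 6.509 mg/L.

t_c ≈ 0.326 d; minimum DO ≈ 6.51 mg/L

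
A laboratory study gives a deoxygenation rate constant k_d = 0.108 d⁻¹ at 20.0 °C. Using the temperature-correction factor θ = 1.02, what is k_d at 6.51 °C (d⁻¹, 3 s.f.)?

k_d(T₂) = k_d(T₁) · θ^(T₂−T₁) = 0.108 × 1.02^(6.51−20.0)
= 0.108 × 1.02^-13.5 = 0.108 × 0.7656 = 0.08268 d⁻¹.

k_d ≈ 0.0827 d⁻¹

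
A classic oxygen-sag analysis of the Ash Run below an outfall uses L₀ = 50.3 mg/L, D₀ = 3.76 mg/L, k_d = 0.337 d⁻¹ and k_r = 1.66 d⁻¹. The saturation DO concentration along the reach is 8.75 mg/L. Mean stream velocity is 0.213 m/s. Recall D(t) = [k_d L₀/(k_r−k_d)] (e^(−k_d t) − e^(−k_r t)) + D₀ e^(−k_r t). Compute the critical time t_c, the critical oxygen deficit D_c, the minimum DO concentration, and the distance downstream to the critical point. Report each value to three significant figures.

t_c ≈ 0.943 d; D_c ≈ 7.43 mg/L; min DO ≈ 1.32 mg/L; x_c ≈ 17.3 km

With k_r/k_d = 4.926 and 1 − D₀(k_r−k_d)/(k_d L₀) = 0.7065,
t_c = ln(4.926 × 0.7065) / (1.66 − 0.337) = ln(3.480) / 1.323 = 1.247/1.323 = 0.9426 d.
L(t_c) = L₀ e^(−k_d t_c) = 50.3 × 0.7278 = 36.61 mg/L, and at the critical point k_r D_c = k_d L, so D_c = (0.337/1.66) × 36.61 = 7.432 mg/L.
Minimum DO = C_s − D_c = 8.75 − 7.432 = 1.318 mg/L.
x_c = v t_c = 0.213 m/s × 0.9426 d × 86400 s/d = 17350 m ≈ 17.3 km.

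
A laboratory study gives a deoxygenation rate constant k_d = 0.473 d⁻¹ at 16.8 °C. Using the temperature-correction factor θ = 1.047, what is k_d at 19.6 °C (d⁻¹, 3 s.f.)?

k_d ≈ 0.538 d⁻¹

k_d(T₂) = k_d(T₁) · θ^(T₂−T₁) = 0.473 × 1.047^(19.6−16.8)
= 0.473 × 1.047^2.80 = 0.473 × 1.137 = 0.5379 d⁻¹.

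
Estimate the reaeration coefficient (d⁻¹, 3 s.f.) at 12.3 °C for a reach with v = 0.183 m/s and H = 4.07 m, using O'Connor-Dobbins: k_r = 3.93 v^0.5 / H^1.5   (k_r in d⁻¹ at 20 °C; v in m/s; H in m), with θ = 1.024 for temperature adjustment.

k_r ≈ 0.171 d⁻¹

k_r(20) = 3.93 × 0.183^0.5 / 4.07^1.5 = 3.93 × 0.4278 / 8.211 = 0.2048 d⁻¹.
k_r(12.3) = 0.2048 × 1.024^(12.3−20) = 0.2048 × 0.8331 = 0.1706 d⁻¹.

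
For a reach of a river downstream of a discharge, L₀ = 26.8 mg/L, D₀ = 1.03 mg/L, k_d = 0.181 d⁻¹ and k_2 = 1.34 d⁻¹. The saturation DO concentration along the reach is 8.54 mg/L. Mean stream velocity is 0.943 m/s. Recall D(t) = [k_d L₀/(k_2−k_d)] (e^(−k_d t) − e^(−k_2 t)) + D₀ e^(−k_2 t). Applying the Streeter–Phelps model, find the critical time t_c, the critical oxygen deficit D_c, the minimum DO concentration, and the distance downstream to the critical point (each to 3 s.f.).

At the critical point dD/dt = 0, so k_d L₀ e^(−k_d t) = k_2 D. Substituting D(t) from the Streeter–Phelps equation and solving for t gives
t_c = ln[(k_2/k_d)(1 − D₀(k_2−k_d)/(k_d L₀))] / (k_2−k_d).
Here k_2−k_d = 1.159 d⁻¹ and 1 − D₀(k_2−k_d)/(k_d L₀) = 1 − 1.03×1.159/(0.181×26.8) = 0.7539, so
t_c = ln(7.403 × 0.7539) / 1.159 = 1.719 / 1.159 = 1.484 d.
L(t_c) = L₀ e^(−k_d t_c) = 26.8 × 0.7645 = 20.49 mg/L, and at the critical point k_2 D_c = k_d L, so D_c = (0.181/1.34) × 20.49 = 2.768 mg/L.
Minimum DO = C_s − D_c = 8.54 − 2.768 = 5.772 mg/L.
x_c = v t_c = 0.943 m/s × 1.484 d × 86400 s/d = 120900 m ≈ 121 km.

t_c ≈ 1.48 d; D_c ≈ 2.77 mg/L; min DO ≈ 5.77 mg/L; x_c ≈ 121 km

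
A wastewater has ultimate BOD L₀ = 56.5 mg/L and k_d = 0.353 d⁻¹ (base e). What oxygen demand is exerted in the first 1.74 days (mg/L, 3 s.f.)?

y_t = L₀(1 − e^(−k_d t)) = 56.5 × (1 − e^(−0.353×1.74))
= 56.5 × (1 − 0.5411) = 56.5 × 0.4589 = 25.93 mg/L.

y ≈ 25.9 mg/L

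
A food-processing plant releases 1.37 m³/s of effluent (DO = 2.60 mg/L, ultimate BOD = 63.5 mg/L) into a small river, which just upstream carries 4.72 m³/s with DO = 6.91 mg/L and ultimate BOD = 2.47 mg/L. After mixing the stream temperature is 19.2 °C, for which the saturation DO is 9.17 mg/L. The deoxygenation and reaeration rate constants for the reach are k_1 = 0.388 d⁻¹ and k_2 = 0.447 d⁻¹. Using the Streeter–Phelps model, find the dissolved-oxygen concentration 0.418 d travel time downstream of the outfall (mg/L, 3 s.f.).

Mixed DO = (4.72×6.91 + 1.37×2.60)/(4.72+1.37) = 36.18/6.090 = 5.940 mg/L.
Mixed L₀ = (4.72×2.47 + 1.37×63.5)/(6.090) = 98.65/6.090 = 16.20 mg/L.
Initial deficit D₀ = C_s − DO₀ = 9.17 − 5.940 = 3.230 mg/L.
D(0.418) = [0.388×16.20/(0.447−0.388)](e^(−0.388×0.418) − e^(−0.447×0.418)) + 3.230 e^(−0.447×0.418)
= 106.5 × (0.8503 − 0.8296) + 3.230 × 0.8296 = 4.886 mg/L.
DO = 9.17 − 4.886 = 4.284 mg/L.

DO ≈ 4.28 mg/L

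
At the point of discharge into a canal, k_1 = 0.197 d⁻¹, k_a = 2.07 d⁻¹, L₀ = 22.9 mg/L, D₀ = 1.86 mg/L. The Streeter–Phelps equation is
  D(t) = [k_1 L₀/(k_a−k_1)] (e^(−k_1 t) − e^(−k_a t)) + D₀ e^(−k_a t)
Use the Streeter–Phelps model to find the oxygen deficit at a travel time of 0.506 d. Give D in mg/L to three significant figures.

k_1 L₀/(k_a−k_1) = 0.197×22.9/(2.07−0.197) = 4.511/1.873 = 2.409 mg/L.
e^(−k_1 t) = e^(−0.197×0.5060) = 0.9051; e^(−k_a t) = e^(−2.07×0.5060) = 0.3508.
D = 2.409 × (0.9051 − 0.3508) + 1.86 × 0.3508 = 1.335 + 0.6526 = 1.988 mg/L.

D ≈ 1.99 mg/L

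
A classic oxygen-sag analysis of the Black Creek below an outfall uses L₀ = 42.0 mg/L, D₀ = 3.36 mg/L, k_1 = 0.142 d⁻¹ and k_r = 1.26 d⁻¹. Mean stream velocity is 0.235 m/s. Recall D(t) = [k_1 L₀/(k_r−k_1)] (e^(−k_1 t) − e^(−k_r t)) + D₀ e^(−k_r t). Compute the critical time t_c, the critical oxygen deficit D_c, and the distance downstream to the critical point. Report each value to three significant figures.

t_c = [1/(k_r−k_1)] ln[(k_r/k_1)(1 − D₀(k_r−k_1)/(k_1 L₀))]
= [1/(1.26−0.142)] ln[(1.26/0.142)(1 − 3.36×1.118/(0.142×42.0))]
= (1/1.118) ln[8.873 × 0.3701] = 0.8945 × ln(3.284) = 0.8945 × 1.189 = 1.064 d.
D_c = (k_1/k_r) L₀ e^(−k_1 t_c) = (0.142/1.26) × 42.0 × e^(−0.142×1.064) = 0.1127 × 42.0 × 0.8598 = 4.070 mg/L.
x_c = v t_c = 0.235 m/s × 1.064 d × 86400 s/d = 21600 m ≈ 21.6 km.

t_c ≈ 1.06 d; D_c ≈ 4.07 mg/L; x_c ≈ 21.6 km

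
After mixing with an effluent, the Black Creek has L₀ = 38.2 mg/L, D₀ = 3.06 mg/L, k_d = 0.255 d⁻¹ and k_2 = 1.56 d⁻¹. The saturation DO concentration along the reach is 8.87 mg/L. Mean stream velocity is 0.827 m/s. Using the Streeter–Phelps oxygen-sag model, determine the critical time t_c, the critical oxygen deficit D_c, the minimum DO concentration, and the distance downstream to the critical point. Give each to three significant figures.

With k_2/k_d = 6.118 and 1 − D₀(k_2−k_d)/(k_d L₀) = 0.5901,
t_c = ln(6.118 × 0.5901) / (1.56 − 0.255) = ln(3.610) / 1.305 = 1.284/1.305 = 0.9836 d.
D_c = (k_d/k_2) L₀ e^(−k_d t_c) = (0.255/1.56) × 38.2 × e^(−0.255×0.9836) = 0.1635 × 38.2 × 0.7782 = 4.859 mg/L.
Minimum DO = C_s − D_c = 8.87 − 4.859 = 4.011 mg/L.
x_c = v t_c = 0.827 m/s × 0.9836 d × 86400 s/d = 70280 m ≈ 70.3 km.

t_c ≈ 0.984 d; D_c ≈ 4.86 mg/L; min DO ≈ 4.01 mg/L; x_c ≈ 70.3 km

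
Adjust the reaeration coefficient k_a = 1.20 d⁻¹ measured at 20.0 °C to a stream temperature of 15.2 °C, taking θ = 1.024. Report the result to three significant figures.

k_a ≈ 1.07 d⁻¹

k_a(T₂) = k_a(T₁) · θ^(T₂−T₁) = 1.20 × 1.024^(15.2−20.0)
= 1.20 × 1.024^-4.80 = 1.20 × 0.8924 = 1.071 d⁻¹.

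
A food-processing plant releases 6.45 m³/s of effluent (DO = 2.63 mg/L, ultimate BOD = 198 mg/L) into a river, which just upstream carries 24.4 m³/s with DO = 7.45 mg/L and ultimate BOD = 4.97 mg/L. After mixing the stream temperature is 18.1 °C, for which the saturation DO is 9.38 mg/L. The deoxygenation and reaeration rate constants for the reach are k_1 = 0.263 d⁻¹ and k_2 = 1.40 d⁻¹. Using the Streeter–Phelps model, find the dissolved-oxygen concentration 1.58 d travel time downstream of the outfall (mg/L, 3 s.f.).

Mixed DO = (24.4×7.45 + 6.45×2.63)/(24.4+6.45) = 198.7/30.85 = 6.442 mg/L.
Mixed L₀ = (24.4×4.97 + 6.45×198)/(30.85) = 1398/30.85 = 45.33 mg/L.
Initial deficit D₀ = C_s − DO₀ = 9.38 − 6.442 = 2.938 mg/L.
D(1.58) = [0.263×45.33/(1.40−0.263)](e^(−0.263×1.58) − e^(−1.40×1.58)) + 2.938 e^(−1.40×1.58)
= 10.48 × (0.6600 − 0.1095) + 2.938 × 0.1095 = 6.094 mg/L.
DO = 9.38 − 6.094 = 3.286 mg/L.

DO ≈ 3.29 mg/L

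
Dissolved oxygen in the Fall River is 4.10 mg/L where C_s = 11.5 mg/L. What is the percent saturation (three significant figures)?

35.7 % saturation

% saturation = C/C_s × 100 = 4.10/11.5 × 100 = 35.7 %.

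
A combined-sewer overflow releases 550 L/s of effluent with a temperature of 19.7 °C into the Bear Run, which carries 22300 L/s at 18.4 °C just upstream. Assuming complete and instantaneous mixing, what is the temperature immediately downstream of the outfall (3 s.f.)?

Flow-weighted mixing: C = (Q_r C_r + Q_w C_w)/(Q_r + Q_w)
= (22300×18.4 + 550×19.7)/(22300 + 550) = 421200/22850 = 18.43 °C.

18.4 °C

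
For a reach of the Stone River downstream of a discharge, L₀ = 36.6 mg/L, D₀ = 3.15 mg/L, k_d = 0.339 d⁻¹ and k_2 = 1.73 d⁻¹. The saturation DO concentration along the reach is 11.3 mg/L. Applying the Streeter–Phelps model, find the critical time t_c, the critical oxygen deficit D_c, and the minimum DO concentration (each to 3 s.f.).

t_c = [1/(k_2−k_d)] ln[(k_2/k_d)(1 − D₀(k_2−k_d)/(k_d L₀))]
= [1/(1.73−0.339)] ln[(1.73/0.339)(1 − 3.15×1.391/(0.339×36.6))]
= (1/1.391) ln[5.103 × 0.6469] = 0.7189 × ln(3.301) = 0.7189 × 1.194 = 0.8585 d.
L(t_c) = L₀ e^(−k_d t_c) = 36.6 × 0.7475 = 27.36 mg/L, and at the critical point k_2 D_c = k_d L, so D_c = (0.339/1.73) × 27.36 = 5.361 mg/L.
Minimum DO = C_s − D_c = 11.3 − 5.361 = 5.939 mg/L.

t_c ≈ 0.859 d; D_c ≈ 5.36 mg/L; min DO ≈ 5.94 mg/L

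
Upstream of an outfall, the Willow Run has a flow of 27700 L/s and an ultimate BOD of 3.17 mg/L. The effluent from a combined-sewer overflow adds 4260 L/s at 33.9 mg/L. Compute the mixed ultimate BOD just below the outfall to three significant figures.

7.27 mg/L

Flow-weighted mixing: C = (Q_r C_r + Q_w C_w)/(Q_r + Q_w)
= (27700×3.17 + 4260×33.9)/(27700 + 4260) = 232200/31960 = 7.266 mg/L.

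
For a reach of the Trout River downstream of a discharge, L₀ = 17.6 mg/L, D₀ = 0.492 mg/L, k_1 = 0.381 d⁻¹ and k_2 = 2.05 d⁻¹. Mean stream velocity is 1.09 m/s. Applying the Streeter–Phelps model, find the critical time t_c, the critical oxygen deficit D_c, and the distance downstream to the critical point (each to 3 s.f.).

t_c ≈ 0.930 d; D_c ≈ 2.30 mg/L; x_c ≈ 87.6 km

With k_2/k_1 = 5.381 and 1 − D₀(k_2−k_1)/(k_1 L₀) = 0.8775,
t_c = ln(5.381 × 0.8775) / (2.05 − 0.381) = ln(4.722) / 1.669 = 1.552/1.669 = 0.9300 d.
L(t_c) = L₀ e^(−k_1 t_c) = 17.6 × 0.7016 = 12.35 mg/L, and at the critical point k_2 D_c = k_1 L, so D_c = (0.381/2.05) × 12.35 = 2.295 mg/L.
x_c = v t_c = 1.09 m/s × 0.9300 d × 86400 s/d = 87580 m ≈ 87.6 km.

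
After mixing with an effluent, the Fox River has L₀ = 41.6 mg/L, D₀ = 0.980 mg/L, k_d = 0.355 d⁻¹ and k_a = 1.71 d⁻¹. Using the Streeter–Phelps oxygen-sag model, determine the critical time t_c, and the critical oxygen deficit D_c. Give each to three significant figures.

t_c ≈ 1.09 d; D_c ≈ 5.86 mg/L

t_c = [1/(k_a−k_d)] ln[(k_a/k_d)(1 − D₀(k_a−k_d)/(k_d L₀))]
= [1/(1.71−0.355)] ln[(1.71/0.355)(1 − 0.980×1.355/(0.355×41.6))]
= (1/1.355) ln[4.817 × 0.9101] = 0.7380 × ln(4.384) = 0.7380 × 1.478 = 1.091 d.
D_c = (k_d/k_a) L₀ e^(−k_d t_c) = (0.355/1.71) × 41.6 × e^(−0.355×1.091) = 0.2076 × 41.6 × 0.6790 = 5.864 mg/L.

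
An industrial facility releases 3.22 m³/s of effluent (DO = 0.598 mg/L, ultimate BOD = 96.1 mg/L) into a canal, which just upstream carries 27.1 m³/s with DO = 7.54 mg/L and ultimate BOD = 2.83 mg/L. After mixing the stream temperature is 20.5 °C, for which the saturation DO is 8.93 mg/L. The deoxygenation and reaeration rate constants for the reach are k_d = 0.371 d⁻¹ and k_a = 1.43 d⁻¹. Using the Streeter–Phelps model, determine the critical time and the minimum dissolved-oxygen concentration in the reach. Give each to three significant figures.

t_c ≈ 0.662 d; minimum DO ≈ 6.35 mg/L

Mixed DO = (27.1×7.54 + 3.22×0.598)/(27.1+3.22) = 206.3/30.32 = 6.803 mg/L.
Mixed L₀ = (27.1×2.83 + 3.22×96.1)/(30.32) = 386.1/30.32 = 12.74 mg/L.
Initial deficit D₀ = C_s − DO₀ = 8.93 − 6.803 = 2.127 mg/L.
t_c = (1/1.059) ln[(1.43/0.371)(1 − 2.127×1.059/(0.371×12.74))] = 0.9443 × ln(2.017) = 0.6624 d.
D_c = (0.371/1.43) × 12.74 × e^(−0.371×0.6624) = 0.2594 × 12.74 × 0.7821 = 2.584 mg/L.
Minimum DO = 8.93 − 2.584 = 6.346 mg/L.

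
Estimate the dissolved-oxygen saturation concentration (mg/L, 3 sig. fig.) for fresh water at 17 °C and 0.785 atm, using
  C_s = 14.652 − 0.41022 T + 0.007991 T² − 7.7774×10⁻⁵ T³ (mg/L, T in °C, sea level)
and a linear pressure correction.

C_s ≈ 7.54 mg/L

At sea level: C_s = 14.652 − 0.41022×17 + 0.007991×17² − 7.7774×10⁻⁵×17³ = 9.606 mg/L.
Pressure correction: C_s' = 9.606 × 0.785 = 7.540 mg/L.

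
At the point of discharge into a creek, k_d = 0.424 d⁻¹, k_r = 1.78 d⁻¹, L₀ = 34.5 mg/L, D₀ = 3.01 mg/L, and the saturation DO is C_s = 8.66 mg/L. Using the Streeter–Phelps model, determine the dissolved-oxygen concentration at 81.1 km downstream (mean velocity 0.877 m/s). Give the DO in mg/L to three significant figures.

DO ≈ 2.96 mg/L

Travel time t = x/v = 81.1 km / (0.877 m/s) = 81100 m / 0.877 m/s = 92470 s = 1.070 d.
k_d L₀/(k_r−k_d) = 0.424×34.5/(1.78−0.424) = 14.63/1.356 = 10.79 mg/L.
e^(−k_d t) = e^(−0.424×1.070) = 0.6352; e^(−k_r t) = e^(−1.78×1.070) = 0.1488.
D = 10.79 × (0.6352 − 0.1488) + 3.01 × 0.1488 = 5.247 + 0.4479 = 5.695 mg/L.
DO = C_s − D = 8.66 − 5.695 = 2.965 mg/L.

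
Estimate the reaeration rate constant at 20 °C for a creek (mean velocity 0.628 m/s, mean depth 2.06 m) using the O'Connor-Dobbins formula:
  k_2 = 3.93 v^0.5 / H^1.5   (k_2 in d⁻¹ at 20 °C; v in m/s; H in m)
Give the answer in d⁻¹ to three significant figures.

k_2 ≈ 1.05 d⁻¹

k_2 = 3.93 × 0.628^0.5 / 2.06^1.5 = 3.93 × 0.7925 / 2.957 = 1.053 d⁻¹.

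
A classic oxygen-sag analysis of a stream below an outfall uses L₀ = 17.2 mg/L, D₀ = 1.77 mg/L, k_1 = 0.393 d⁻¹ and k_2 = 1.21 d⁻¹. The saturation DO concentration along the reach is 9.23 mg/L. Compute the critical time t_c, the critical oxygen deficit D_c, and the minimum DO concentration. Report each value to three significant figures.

At the critical point dD/dt = 0, so k_1 L₀ e^(−k_1 t) = k_2 D. Substituting D(t) from the Streeter–Phelps equation and solving for t gives
t_c = ln[(k_2/k_1)(1 − D₀(k_2−k_1)/(k_1 L₀))] / (k_2−k_1).
Here k_2−k_1 = 0.8170 d⁻¹ and 1 − D₀(k_2−k_1)/(k_1 L₀) = 1 − 1.77×0.8170/(0.393×17.2) = 0.7861, so
t_c = ln(3.079 × 0.7861) / 0.8170 = 0.8839 / 0.8170 = 1.082 d.
L(t_c) = L₀ e^(−k_1 t_c) = 17.2 × 0.6537 = 11.24 mg/L, and at the critical point k_2 D_c = k_1 L, so D_c = (0.393/1.21) × 11.24 = 3.652 mg/L.
Minimum DO = C_s − D_c = 9.23 − 3.652 = 5.578 mg/L.

t_c ≈ 1.08 d; D_c ≈ 3.65 mg/L; min DO ≈ 5.58 mg/L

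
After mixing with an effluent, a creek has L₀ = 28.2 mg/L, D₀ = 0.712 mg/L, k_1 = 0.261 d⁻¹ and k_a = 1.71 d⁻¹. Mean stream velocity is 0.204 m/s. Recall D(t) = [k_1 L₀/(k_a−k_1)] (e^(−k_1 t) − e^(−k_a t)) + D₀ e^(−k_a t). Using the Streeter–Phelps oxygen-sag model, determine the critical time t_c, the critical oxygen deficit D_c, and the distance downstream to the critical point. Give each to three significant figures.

t_c ≈ 1.19 d; D_c ≈ 3.15 mg/L; x_c ≈ 21.0 km

t_c = [1/(k_a−k_1)] ln[(k_a/k_1)(1 − D₀(k_a−k_1)/(k_1 L₀))]
= [1/(1.71−0.261)] ln[(1.71/0.261)(1 − 0.712×1.449/(0.261×28.2))]
= (1/1.449) ln[6.552 × 0.8598] = 0.6901 × ln(5.633) = 0.6901 × 1.729 = 1.193 d.
L(t_c) = L₀ e^(−k_1 t_c) = 28.2 × 0.7324 = 20.65 mg/L, and at the critical point k_a D_c = k_1 L, so D_c = (0.261/1.71) × 20.65 = 3.153 mg/L.
x_c = v t_c = 0.204 m/s × 1.193 d × 86400 s/d = 21030 m ≈ 21.0 km.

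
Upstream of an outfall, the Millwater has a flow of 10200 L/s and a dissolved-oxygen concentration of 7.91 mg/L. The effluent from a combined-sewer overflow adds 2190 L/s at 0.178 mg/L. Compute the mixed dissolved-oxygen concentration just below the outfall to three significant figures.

6.54 mg/L

Flow-weighted mixing: C = (Q_r C_r + Q_w C_w)/(Q_r + Q_w)
= (10200×7.91 + 2190×0.178)/(10200 + 2190) = 81070/12390 = 6.543 mg/L.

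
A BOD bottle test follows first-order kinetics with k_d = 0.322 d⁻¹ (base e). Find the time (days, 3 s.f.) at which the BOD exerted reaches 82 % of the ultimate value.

t ≈ 5.33 d

y/L₀ = 1 − e^(−k_d t) = 0.82 ⇒ e^(−k_d t) = 0.180
t = −ln(0.180) / 0.322 = 1.715 / 0.322 = 5.325 d.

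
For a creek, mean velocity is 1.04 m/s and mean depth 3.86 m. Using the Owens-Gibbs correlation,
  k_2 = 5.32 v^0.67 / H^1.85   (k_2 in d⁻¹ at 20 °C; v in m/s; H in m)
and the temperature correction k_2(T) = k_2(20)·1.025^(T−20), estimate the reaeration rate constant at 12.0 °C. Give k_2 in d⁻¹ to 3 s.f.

k_2 ≈ 0.368 d⁻¹

k_2(20) = 5.32 × 1.04^0.67 / 3.86^1.85 = 5.32 × 1.027 / 12.17 = 0.4489 d⁻¹.
k_2(12.0) = 0.4489 × 1.025^(12.0−20) = 0.4489 × 0.8207 = 0.3684 d⁻¹.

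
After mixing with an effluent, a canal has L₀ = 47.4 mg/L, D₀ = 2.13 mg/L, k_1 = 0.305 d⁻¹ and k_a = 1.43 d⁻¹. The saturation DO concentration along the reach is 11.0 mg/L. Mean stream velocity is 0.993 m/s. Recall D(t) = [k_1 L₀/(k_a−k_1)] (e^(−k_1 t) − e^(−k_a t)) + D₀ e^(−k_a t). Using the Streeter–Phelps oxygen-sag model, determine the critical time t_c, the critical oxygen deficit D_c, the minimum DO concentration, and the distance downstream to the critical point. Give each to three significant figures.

t_c = [1/(k_a−k_1)] ln[(k_a/k_1)(1 − D₀(k_a−k_1)/(k_1 L₀))]
= [1/(1.43−0.305)] ln[(1.43/0.305)(1 − 2.13×1.125/(0.305×47.4))]
= (1/1.125) ln[4.689 × 0.8342] = 0.8889 × ln(3.911) = 0.8889 × 1.364 = 1.212 d.
L(t_c) = L₀ e^(−k_1 t_c) = 47.4 × 0.6909 = 32.75 mg/L, and at the critical point k_a D_c = k_1 L, so D_c = (0.305/1.43) × 32.75 = 6.985 mg/L.
Minimum DO = C_s − D_c = 11.0 − 6.985 = 4.015 mg/L.
x_c = v t_c = 0.993 m/s × 1.212 d × 86400 s/d = 104000 m ≈ 104 km.

t_c ≈ 1.21 d; D_c ≈ 6.98 mg/L; min DO ≈ 4.02 mg/L; x_c ≈ 104 km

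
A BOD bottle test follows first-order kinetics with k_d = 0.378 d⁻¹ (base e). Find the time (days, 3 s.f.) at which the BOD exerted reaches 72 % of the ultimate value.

y/L₀ = 1 − e^(−k_d t) = 0.72 ⇒ e^(−k_d t) = 0.280
t = −ln(0.280) / 0.378 = 1.273 / 0.378 = 3.368 d.

t ≈ 3.37 d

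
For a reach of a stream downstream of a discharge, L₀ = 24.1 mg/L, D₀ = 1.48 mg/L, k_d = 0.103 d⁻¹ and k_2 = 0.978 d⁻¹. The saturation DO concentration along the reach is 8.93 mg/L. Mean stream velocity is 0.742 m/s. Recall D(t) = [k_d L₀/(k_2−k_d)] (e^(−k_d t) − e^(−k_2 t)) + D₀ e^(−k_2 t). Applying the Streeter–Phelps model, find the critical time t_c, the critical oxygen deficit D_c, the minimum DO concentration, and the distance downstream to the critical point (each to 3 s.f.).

t_c ≈ 1.73 d; D_c ≈ 2.12 mg/L; min DO ≈ 6.81 mg/L; x_c ≈ 111 km

At the critical point dD/dt = 0, so k_d L₀ e^(−k_d t) = k_2 D. Substituting D(t) from the Streeter–Phelps equation and solving for t gives
t_c = ln[(k_2/k_d)(1 − D₀(k_2−k_d)/(k_d L₀))] / (k_2−k_d).
Here k_2−k_d = 0.8750 d⁻¹ and 1 − D₀(k_2−k_d)/(k_d L₀) = 1 − 1.48×0.8750/(0.103×24.1) = 0.4783, so
t_c = ln(9.495 × 0.4783) / 0.8750 = 1.513 / 0.8750 = 1.729 d.
L(t_c) = L₀ e^(−k_d t_c) = 24.1 × 0.8368 = 20.17 mg/L, and at the critical point k_2 D_c = k_d L, so D_c = (0.103/0.978) × 20.17 = 2.124 mg/L.
Minimum DO = C_s − D_c = 8.93 − 2.124 = 6.806 mg/L.
x_c = v t_c = 0.742 m/s × 1.729 d × 86400 s/d = 110900 m ≈ 111 km.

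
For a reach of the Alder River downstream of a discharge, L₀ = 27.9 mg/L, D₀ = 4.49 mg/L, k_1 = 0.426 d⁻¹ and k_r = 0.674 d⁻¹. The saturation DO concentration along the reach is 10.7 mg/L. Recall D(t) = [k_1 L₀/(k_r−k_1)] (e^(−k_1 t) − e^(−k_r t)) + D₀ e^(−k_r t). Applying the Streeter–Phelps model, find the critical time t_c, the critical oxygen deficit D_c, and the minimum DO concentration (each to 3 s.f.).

t_c ≈ 1.45 d; D_c ≈ 9.49 mg/L; min DO ≈ 1.21 mg/L

With k_r/k_1 = 1.582 and 1 − D₀(k_r−k_1)/(k_1 L₀) = 0.9063,
t_c = ln(1.582 × 0.9063) / (0.674 − 0.426) = ln(1.434) / 0.2480 = 0.3604/0.2480 = 1.453 d.
L(t_c) = L₀ e^(−k_1 t_c) = 27.9 × 0.5384 = 15.02 mg/L, and at the critical point k_r D_c = k_1 L, so D_c = (0.426/0.674) × 15.02 = 9.495 mg/L.
Minimum DO = C_s − D_c = 10.7 − 9.495 = 1.205 mg/L.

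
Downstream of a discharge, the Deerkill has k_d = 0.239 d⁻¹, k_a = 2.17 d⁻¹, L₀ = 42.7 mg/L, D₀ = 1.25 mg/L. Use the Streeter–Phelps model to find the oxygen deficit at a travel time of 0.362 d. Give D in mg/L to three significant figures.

k_d L₀/(k_a−k_d) = 0.239×42.7/(2.17−0.239) = 10.21/1.931 = 5.285 mg/L.
e^(−k_d t) = e^(−0.239×0.3620) = 0.9171; e^(−k_a t) = e^(−2.17×0.3620) = 0.4559.
D = 5.285 × (0.9171 − 0.4559) + 1.25 × 0.4559 = 2.438 + 0.5698 = 3.008 mg/L.

D ≈ 3.01 mg/L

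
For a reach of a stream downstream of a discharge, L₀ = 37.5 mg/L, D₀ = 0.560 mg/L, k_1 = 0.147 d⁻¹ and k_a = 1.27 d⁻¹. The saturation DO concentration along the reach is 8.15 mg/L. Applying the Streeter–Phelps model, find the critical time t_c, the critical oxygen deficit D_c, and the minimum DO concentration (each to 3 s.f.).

t_c ≈ 1.81 d; D_c ≈ 3.33 mg/L; min DO ≈ 4.82 mg/L

With k_a/k_1 = 8.639 and 1 − D₀(k_a−k_1)/(k_1 L₀) = 0.8859,
t_c = ln(8.639 × 0.8859) / (1.27 − 0.147) = ln(7.654) / 1.123 = 2.035/1.123 = 1.812 d.
D_c = (k_1/k_a) L₀ e^(−k_1 t_c) = (0.147/1.27) × 37.5 × e^(−0.147×1.812) = 0.1157 × 37.5 × 0.7661 = 3.325 mg/L.
Minimum DO = C_s − D_c = 8.15 − 3.325 = 4.825 mg/L.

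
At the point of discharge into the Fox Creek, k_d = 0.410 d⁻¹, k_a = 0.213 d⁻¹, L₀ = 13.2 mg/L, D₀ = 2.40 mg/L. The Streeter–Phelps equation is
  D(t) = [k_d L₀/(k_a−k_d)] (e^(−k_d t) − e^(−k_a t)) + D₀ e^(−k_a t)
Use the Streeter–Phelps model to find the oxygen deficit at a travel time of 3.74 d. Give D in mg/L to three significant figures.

D ≈ 7.54 mg/L

k_d L₀/(k_a−k_d) = 0.410×13.2/(0.213−0.410) = 5.412/-0.1970 = -27.47 mg/L.
e^(−k_d t) = e^(−0.410×3.740) = 0.2158; e^(−k_a t) = e^(−0.213×3.740) = 0.4509.
D = -27.47 × (0.2158 − 0.4509) + 2.40 × 0.4509 = 6.457 + 1.082 = 7.539 mg/L.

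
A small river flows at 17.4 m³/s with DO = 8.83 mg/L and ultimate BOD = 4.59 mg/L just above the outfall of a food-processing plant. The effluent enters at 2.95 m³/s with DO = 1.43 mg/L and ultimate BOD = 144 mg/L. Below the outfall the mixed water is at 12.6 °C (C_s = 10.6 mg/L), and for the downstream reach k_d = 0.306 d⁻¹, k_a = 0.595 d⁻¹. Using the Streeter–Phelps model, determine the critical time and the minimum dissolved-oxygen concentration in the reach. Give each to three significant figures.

Mixed DO = (17.4×8.83 + 2.95×1.43)/(17.4+2.95) = 157.9/20.35 = 7.757 mg/L.
Mixed L₀ = (17.4×4.59 + 2.95×144)/(20.35) = 504.7/20.35 = 24.80 mg/L.
Initial deficit D₀ = C_s − DO₀ = 10.6 − 7.757 = 2.843 mg/L.
t_c = (1/0.2890) ln[(0.595/0.306)(1 − 2.843×0.2890/(0.306×24.80))] = 3.460 × ln(1.734) = 1.904 d.
D_c = (0.306/0.595) × 24.80 × e^(−0.306×1.904) = 0.5143 × 24.80 × 0.5583 = 7.121 mg/L.
Minimum DO = 10.6 − 7.121 = 3.479 mg/L.

t_c ≈ 1.90 d; minimum DO ≈ 3.48 mg/L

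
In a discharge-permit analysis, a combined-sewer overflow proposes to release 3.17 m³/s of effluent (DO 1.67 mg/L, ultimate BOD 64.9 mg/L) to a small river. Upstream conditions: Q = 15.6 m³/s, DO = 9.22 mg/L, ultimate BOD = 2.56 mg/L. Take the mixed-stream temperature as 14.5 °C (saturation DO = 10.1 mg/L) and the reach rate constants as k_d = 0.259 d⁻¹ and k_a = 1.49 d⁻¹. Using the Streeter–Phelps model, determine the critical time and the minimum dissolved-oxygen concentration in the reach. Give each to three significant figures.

Mixed DO = (15.6×9.22 + 3.17×1.67)/(15.6+3.17) = 149.1/18.77 = 7.945 mg/L.
Mixed L₀ = (15.6×2.56 + 3.17×64.9)/(18.77) = 245.7/18.77 = 13.09 mg/L.
Initial deficit D₀ = C_s − DO₀ = 10.1 − 7.945 = 2.155 mg/L.
t_c = (1/1.231) ln[(1.49/0.259)(1 − 2.155×1.231/(0.259×13.09))] = 0.8123 × ln(1.251) = 0.1817 d.
D_c = (0.259/1.49) × 13.09 × e^(−0.259×0.1817) = 0.1738 × 13.09 × 0.9540 = 2.170 mg/L.
Minimum DO = 10.1 − 2.170 = 7.930 mg/L.

t_c ≈ 0.182 d; minimum DO ≈ 7.93 mg/L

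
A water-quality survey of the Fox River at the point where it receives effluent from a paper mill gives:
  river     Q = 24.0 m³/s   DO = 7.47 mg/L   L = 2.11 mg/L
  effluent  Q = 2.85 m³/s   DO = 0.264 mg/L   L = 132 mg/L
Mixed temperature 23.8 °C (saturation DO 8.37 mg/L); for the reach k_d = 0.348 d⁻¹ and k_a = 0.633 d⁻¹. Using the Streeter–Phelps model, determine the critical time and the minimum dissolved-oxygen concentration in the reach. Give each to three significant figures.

Mixed DO = (24.0×7.47 + 2.85×0.264)/(24.0+2.85) = 180.0/26.85 = 6.705 mg/L.
Mixed L₀ = (24.0×2.11 + 2.85×132)/(26.85) = 426.8/26.85 = 15.90 mg/L.
Initial deficit D₀ = C_s − DO₀ = 8.37 − 6.705 = 1.665 mg/L.
t_c = (1/0.2850) ln[(0.633/0.348)(1 − 1.665×0.2850/(0.348×15.90))] = 3.509 × ln(1.663) = 1.785 d.
D_c = (0.348/0.633) × 15.90 × e^(−0.348×1.785) = 0.5498 × 15.90 × 0.5374 = 4.697 mg/L.
Minimum DO = 8.37 − 4.697 = 3.673 mg/L.

t_c ≈ 1.78 d; minimum DO ≈ 3.67 mg/L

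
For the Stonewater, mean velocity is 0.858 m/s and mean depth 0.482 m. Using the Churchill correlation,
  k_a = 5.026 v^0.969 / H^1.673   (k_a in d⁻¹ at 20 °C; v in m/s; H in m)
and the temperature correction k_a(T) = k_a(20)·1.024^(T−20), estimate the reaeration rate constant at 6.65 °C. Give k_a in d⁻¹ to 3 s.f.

k_a(20) = 5.026 × 0.858^0.969 / 0.482^1.673 = 5.026 × 0.8621 / 0.2949 = 14.69 d⁻¹.
k_a(6.65) = 14.69 × 1.024^(6.65−20) = 14.69 × 0.7286 = 10.70 d⁻¹.

k_a ≈ 10.7 d⁻¹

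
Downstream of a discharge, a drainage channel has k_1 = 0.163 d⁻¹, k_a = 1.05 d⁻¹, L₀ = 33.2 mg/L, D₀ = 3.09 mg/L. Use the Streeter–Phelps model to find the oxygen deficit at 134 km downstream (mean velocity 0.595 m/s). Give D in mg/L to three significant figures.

D ≈ 3.79 mg/L

Travel time t = x/v = 134 km / (0.595 m/s) = 134000 m / 0.595 m/s = 225200 s = 2.607 d.
k_1 L₀/(k_a−k_1) = 0.163×33.2/(1.05−0.163) = 5.412/0.8870 = 6.101 mg/L.
e^(−k_1 t) = e^(−0.163×2.607) = 0.6539; e^(−k_a t) = e^(−1.05×2.607) = 0.06477.
D = 6.101 × (0.6539 − 0.06477) + 3.09 × 0.06477 = 3.594 + 0.2001 = 3.794 mg/L.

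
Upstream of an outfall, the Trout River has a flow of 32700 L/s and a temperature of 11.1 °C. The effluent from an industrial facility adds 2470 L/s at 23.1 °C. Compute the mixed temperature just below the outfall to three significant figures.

11.9 °C

Flow-weighted mixing: C = (Q_r C_r + Q_w C_w)/(Q_r + Q_w)
= (32700×11.1 + 2470×23.1)/(32700 + 2470) = 420000/35170 = 11.94 °C.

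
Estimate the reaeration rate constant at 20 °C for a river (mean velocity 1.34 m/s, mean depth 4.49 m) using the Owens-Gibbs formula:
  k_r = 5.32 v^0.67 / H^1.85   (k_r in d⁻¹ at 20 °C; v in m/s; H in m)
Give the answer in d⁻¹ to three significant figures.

k_r ≈ 0.402 d⁻¹

k_r = 5.32 × 1.34^0.67 / 4.49^1.85 = 5.32 × 1.217 / 16.09 = 0.4022 d⁻¹.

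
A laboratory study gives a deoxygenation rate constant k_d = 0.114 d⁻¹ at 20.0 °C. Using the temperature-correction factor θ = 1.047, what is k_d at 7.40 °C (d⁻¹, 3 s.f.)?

k_d ≈ 0.0639 d⁻¹

k_d(T₂) = k_d(T₁) · θ^(T₂−T₁) = 0.114 × 1.047^(7.40−20.0)
= 0.114 × 1.047^-12.6 = 0.114 × 0.5606 = 0.06391 d⁻¹.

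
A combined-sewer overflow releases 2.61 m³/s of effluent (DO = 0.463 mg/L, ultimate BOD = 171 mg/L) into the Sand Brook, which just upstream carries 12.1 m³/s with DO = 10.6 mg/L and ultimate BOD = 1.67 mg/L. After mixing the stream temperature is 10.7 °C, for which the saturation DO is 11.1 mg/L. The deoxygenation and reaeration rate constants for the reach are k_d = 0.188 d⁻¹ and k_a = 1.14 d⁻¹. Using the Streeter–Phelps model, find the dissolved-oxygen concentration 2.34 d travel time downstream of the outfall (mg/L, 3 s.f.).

Mixed DO = (12.1×10.6 + 2.61×0.463)/(12.1+2.61) = 129.5/14.71 = 8.801 mg/L.
Mixed L₀ = (12.1×1.67 + 2.61×171)/(14.71) = 466.5/14.71 = 31.71 mg/L.
Initial deficit D₀ = C_s − DO₀ = 11.1 − 8.801 = 2.299 mg/L.
D(2.34) = [0.188×31.71/(1.14−0.188)](e^(−0.188×2.34) − e^(−1.14×2.34)) + 2.299 e^(−1.14×2.34)
= 6.263 × (0.6441 − 0.06942) + 2.299 × 0.06942 = 3.759 mg/L.
DO = 11.1 − 3.759 = 7.341 mg/L.

DO ≈ 7.34 mg/L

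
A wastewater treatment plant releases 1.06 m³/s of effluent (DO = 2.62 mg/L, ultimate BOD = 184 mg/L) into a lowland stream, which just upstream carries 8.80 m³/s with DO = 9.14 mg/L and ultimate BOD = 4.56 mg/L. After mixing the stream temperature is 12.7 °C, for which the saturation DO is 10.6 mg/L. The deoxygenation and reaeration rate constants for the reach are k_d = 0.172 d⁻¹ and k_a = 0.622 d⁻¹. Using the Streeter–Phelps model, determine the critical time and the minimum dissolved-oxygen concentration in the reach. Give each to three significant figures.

Mixed DO = (8.80×9.14 + 1.06×2.62)/(8.80+1.06) = 83.21/9.860 = 8.439 mg/L.
Mixed L₀ = (8.80×4.56 + 1.06×184)/(9.860) = 235.2/9.860 = 23.85 mg/L.
Initial deficit D₀ = C_s − DO₀ = 10.6 − 8.439 = 2.161 mg/L.
t_c = (1/0.4500) ln[(0.622/0.172)(1 − 2.161×0.4500/(0.172×23.85))] = 2.222 × ln(2.759) = 2.255 d.
D_c = (0.172/0.622) × 23.85 × e^(−0.172×2.255) = 0.2765 × 23.85 × 0.6785 = 4.475 mg/L.
Minimum DO = 10.6 − 4.475 = 6.125 mg/L.

t_c ≈ 2.26 d; minimum DO ≈ 6.13 mg/L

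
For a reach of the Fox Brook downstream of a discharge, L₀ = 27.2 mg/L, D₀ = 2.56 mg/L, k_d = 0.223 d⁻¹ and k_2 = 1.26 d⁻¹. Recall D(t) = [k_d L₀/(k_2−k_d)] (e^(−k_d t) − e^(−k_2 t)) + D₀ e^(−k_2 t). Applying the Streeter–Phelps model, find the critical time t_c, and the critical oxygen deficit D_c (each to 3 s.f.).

With k_2/k_d = 5.650 and 1 − D₀(k_2−k_d)/(k_d L₀) = 0.5623,
t_c = ln(5.650 × 0.5623) / (1.26 − 0.223) = ln(3.177) / 1.037 = 1.156/1.037 = 1.115 d.
D_c = (k_d/k_2) L₀ e^(−k_d t_c) = (0.223/1.26) × 27.2 × e^(−0.223×1.115) = 0.1770 × 27.2 × 0.7799 = 3.754 mg/L.

t_c ≈ 1.11 d; D_c ≈ 3.75 mg/L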